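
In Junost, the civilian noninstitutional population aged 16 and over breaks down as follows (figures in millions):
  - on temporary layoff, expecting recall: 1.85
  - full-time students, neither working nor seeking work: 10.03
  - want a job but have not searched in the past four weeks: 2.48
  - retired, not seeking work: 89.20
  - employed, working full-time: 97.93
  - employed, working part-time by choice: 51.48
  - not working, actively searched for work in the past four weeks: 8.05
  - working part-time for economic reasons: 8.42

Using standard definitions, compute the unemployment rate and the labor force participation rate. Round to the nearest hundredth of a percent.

Employed = 97.93 + 51.48 + 8.42 = 157.83 million (anyone who worked, including part-time for economic reasons, counts as employed).
Unemployed = 1.85 + 8.05 = 9.90 million (jobless and actively searching, or on temporary layoff).
Labor force = 157.83 + 9.90 = 167.73 million.
Not in labor force = 10.03 + 2.48 + 89.20 = 101.71 million (those not working and not actively searching are outside the labor force — including those who want a job but have given up searching).
Civilian working-age population = 167.73 + 101.71 = 269.44 million.
Unemployment rate = 9.90 / 167.73 = 5.90%.
Labor force participation rate = 167.73 / 269.44 = 62.25%.

Unemployment rate ≈ 5.90%; labor force participation rate ≈ 62.25%.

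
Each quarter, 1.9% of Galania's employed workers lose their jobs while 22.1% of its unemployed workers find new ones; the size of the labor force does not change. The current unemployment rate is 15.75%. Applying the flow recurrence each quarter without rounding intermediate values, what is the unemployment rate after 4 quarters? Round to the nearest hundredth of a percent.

Unemployment rate after four quarters ≈ 10.53%.

With a fixed labor force, u_{t+1} = u_t + s·(1−u_t) − f·u_t = u_t·(1−s−f) + s.
Here 1−s−f = 0.760 and s = 0.019.
u_1 = 0.157500 × 0.760 + 0.019 = 0.138700.
u_2 = 0.138700 × 0.760 + 0.019 = 0.124412.
u_3 = 0.124412 × 0.760 + 0.019 = 0.113553.
u_4 = 0.113553 × 0.760 + 0.019 = 0.105300.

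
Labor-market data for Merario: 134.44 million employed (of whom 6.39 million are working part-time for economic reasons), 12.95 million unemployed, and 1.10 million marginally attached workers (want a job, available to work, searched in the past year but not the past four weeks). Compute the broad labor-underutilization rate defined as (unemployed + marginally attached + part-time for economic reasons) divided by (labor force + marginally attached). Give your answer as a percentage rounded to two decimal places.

Labor force = 134.44 + 12.95 = 147.39 million.
Numerator = 12.95 + 1.10 + 6.39 = 20.44 million.
Denominator = 147.39 + 1.10 = 148.49 million.
Broad rate = 20.44 / 148.49 = 13.77%.

Broad underutilization rate ≈ 13.77%.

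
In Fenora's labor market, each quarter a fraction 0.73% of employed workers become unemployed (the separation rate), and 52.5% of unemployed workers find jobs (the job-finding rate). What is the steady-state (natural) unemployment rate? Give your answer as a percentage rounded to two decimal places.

Steady-state unemployment rate ≈ 1.37%.

At steady state the flows balance: s·E = f·U, so U/(E+U) = s/(s+f).
u* = 0.73 / (0.73 + 52.5) = 0.73 / 53.23 = 1.37%.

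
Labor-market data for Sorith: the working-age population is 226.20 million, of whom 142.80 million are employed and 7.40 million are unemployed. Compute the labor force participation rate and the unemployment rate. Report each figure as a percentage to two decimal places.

Labor force = employed + unemployed = 142.80 + 7.40 = 150.20 million.
Unemployment rate = 7.40 / 150.20 = 4.93%.
Labor force participation rate = 150.20 / 226.20 = 66.40%.

Labor force participation rate ≈ 66.40%; unemployment rate ≈ 4.93%.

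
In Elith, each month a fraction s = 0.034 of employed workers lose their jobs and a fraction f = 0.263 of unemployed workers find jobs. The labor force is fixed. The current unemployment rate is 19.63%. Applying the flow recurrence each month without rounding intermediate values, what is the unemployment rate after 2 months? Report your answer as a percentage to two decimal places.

Unemployment rate after two months ≈ 15.49%.

With a fixed labor force, u_{t+1} = u_t + s·(1−u_t) − f·u_t = u_t·(1−s−f) + s.
Here 1−s−f = 0.703 and s = 0.034.
u_1 = 0.196300 × 0.703 + 0.034 = 0.171999.
u_2 = 0.171999 × 0.703 + 0.034 = 0.154915.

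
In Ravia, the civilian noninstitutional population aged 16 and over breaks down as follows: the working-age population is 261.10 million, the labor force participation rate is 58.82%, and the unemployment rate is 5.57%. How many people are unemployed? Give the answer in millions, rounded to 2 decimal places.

Labor force = 0.5882 × 261.10 = 153.58 million.
Unemployed = 0.0557 × 153.58 ≈ 8.55 million.

About 8.55 million are unemployed.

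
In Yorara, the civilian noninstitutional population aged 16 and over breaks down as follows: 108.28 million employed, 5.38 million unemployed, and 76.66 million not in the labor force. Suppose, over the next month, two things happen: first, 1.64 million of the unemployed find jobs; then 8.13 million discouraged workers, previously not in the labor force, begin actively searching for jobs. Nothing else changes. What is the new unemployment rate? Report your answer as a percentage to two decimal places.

Initially, labor force = 108.28 + 5.38 = 113.66 million, so u = 5.38/113.66 = 4.73%.
After the first change, unemployed falls and employed rises by 1.64; labor force unchanged → E = 109.92, U = 3.74, labor force = 113.66 million.
After the second change, unemployed and labor force both rise by 8.13 → E = 109.92, U = 11.87, labor force = 121.79 million.
New unemployment rate = 11.87 / 121.79 = 9.75%.

New unemployment rate ≈ 9.75%.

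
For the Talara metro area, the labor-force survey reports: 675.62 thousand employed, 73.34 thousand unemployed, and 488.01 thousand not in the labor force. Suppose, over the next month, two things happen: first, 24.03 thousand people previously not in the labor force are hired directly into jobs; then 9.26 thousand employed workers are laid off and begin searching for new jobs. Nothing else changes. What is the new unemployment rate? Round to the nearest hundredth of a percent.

Initially, labor force = 675.62 + 73.34 = 748.96 thousand, so u = 73.34/748.96 = 9.79%.
After the first change, employed and labor force both rise by 24.03; unemployed unchanged → E = 699.65, U = 73.34, labor force = 772.99 thousand.
After the second change, employed falls and unemployed rises by 9.26; labor force unchanged → E = 690.39, U = 82.60, labor force = 772.99 thousand.
New unemployment rate = 82.60 / 772.99 = 10.69%.

New unemployment rate ≈ 10.69%.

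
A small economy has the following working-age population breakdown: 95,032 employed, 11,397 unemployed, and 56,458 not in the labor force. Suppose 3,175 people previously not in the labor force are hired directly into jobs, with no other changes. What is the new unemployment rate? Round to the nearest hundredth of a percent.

Initially, labor force = 95,032 + 11,397 = 106,429, so u = 11,397/106,429 = 10.71%.
After the change, employed and labor force both rise by 3,175; unemployed unchanged → E = 98,207, U = 11,397, labor force = 109,604.
New unemployment rate = 11,397 / 109,604 = 10.40%.

New unemployment rate ≈ 10.40%.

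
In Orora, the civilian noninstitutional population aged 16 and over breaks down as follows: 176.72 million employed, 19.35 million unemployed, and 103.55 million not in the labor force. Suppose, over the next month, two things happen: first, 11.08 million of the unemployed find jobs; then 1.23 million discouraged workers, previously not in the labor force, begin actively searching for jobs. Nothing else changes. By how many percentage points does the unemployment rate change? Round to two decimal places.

Initially, labor force = 176.72 + 19.35 = 196.07 million, so u = 19.35/196.07 = 9.87%.
After the first change, unemployed falls and employed rises by 11.08; labor force unchanged → E = 187.80, U = 8.27, labor force = 196.07 million.
After the second change, unemployed and labor force both rise by 1.23 → E = 187.80, U = 9.50, labor force = 197.30 million.
New unemployment rate = 9.50 / 197.30 = 4.82%.
Change = 4.82% − 9.87% = −5.05 percentage points.

The unemployment rate changes by −5.05 percentage points.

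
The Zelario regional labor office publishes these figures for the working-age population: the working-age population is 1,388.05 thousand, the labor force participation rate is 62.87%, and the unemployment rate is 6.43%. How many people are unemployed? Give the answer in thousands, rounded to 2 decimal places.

About 56.11 thousand are unemployed.

Labor force = 0.6287 × 1,388.05 = 872.67 thousand.
Unemployed = 0.0643 × 872.67 ≈ 56.11 thousand.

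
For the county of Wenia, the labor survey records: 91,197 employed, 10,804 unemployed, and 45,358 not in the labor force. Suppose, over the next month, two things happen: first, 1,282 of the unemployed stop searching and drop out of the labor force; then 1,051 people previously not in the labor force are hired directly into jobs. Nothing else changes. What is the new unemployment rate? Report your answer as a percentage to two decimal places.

New unemployment rate ≈ 9.36%.

Initially, labor force = 91,197 + 10,804 = 102,001, so u = 10,804/102,001 = 10.59%.
After the first change, unemployed and labor force both fall by 1,282 → E = 91,197, U = 9,522, labor force = 100,719.
After the second change, employed and labor force both rise by 1,051; unemployed unchanged → E = 92,248, U = 9,522, labor force = 101,770.
New unemployment rate = 9,522 / 101,770 = 9.36%.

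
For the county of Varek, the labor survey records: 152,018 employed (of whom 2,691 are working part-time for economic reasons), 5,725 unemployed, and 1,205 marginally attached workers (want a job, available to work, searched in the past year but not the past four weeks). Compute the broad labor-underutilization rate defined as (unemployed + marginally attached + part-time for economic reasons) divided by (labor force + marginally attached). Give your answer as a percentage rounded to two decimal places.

Labor force = 152,018 + 5,725 = 157,743.
Numerator = 5,725 + 1,205 + 2,691 = 9,621.
Denominator = 157,743 + 1,205 = 158,948.
Broad rate = 9,621 / 158,948 = 6.05%.

Broad underutilization rate ≈ 6.05%.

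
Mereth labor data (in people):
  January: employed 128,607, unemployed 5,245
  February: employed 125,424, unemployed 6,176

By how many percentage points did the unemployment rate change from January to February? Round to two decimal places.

The unemployment rate changed by +0.77 percentage points.

January: labor force = 128,607 + 5,245 = 133,852; u = 5,245/133,852 = 3.92%.
February: labor force = 125,424 + 6,176 = 131,600; u = 6,176/131,600 = 4.69%.
Change = 4.69% − 3.92% = +0.77 pp.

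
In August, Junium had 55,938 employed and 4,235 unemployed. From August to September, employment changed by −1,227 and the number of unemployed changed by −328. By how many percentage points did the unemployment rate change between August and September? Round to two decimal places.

The unemployment rate changed by −0.37 percentage points.

August: labor force = 55,938 + 4,235 = 60,173; u = 4,235/60,173 = 7.04%.
September: labor force = 54,711 + 3,907 = 58,618; u = 3,907/58,618 = 6.67%.
Change = 6.67% − 7.04% = −0.37 pp.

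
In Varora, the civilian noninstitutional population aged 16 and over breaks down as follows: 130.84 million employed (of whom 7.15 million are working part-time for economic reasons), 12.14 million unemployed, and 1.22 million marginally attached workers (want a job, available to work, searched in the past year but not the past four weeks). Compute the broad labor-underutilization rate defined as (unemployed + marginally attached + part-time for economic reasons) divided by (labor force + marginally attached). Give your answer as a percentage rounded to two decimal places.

Labor force = 130.84 + 12.14 = 142.98 million.
Numerator = 12.14 + 1.22 + 7.15 = 20.51 million.
Denominator = 142.98 + 1.22 = 144.20 million.
Broad rate = 20.51 / 144.20 = 14.22%.

Broad underutilization rate ≈ 14.22%.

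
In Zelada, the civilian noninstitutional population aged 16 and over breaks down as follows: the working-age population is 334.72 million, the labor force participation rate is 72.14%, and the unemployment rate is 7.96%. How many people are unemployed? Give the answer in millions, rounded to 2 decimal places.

Labor force = 0.7214 × 334.72 = 241.47 million.
Unemployed = 0.0796 × 241.47 ≈ 19.22 million.

About 19.22 million are unemployed.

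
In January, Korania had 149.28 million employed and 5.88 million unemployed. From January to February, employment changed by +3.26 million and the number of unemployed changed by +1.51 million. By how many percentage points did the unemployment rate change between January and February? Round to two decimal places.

January: labor force = 149.28 + 5.88 = 155.16; u = 5.88/155.16 = 3.79%.
February: labor force = 152.54 + 7.39 = 159.93; u = 7.39/159.93 = 4.62%.
Change = 4.62% − 3.79% = +0.83 pp.

The unemployment rate changed by +0.83 percentage points.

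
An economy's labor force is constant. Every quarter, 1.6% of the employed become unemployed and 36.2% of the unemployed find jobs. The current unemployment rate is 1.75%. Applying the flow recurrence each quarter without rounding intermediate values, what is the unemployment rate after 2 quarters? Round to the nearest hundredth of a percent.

Unemployment rate after two quarters ≈ 3.27%.

With a fixed labor force, u_{t+1} = u_t + s·(1−u_t) − f·u_t = u_t·(1−s−f) + s.
Here 1−s−f = 0.622 and s = 0.016.
u_1 = 0.017500 × 0.622 + 0.016 = 0.026885.
u_2 = 0.026885 × 0.622 + 0.016 = 0.032722.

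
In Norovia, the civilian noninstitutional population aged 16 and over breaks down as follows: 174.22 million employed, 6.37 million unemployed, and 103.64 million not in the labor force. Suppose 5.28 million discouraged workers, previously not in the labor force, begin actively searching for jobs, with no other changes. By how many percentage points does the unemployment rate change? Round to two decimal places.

The unemployment rate changes by +2.74 percentage points.

Initially, labor force = 174.22 + 6.37 = 180.59 million, so u = 6.37/180.59 = 3.53%.
After the change, unemployed and labor force both rise by 5.28 → E = 174.22, U = 11.65, labor force = 185.87 million.
New unemployment rate = 11.65 / 185.87 = 6.27%.
Change = 6.27% − 3.53% = +2.74 percentage points.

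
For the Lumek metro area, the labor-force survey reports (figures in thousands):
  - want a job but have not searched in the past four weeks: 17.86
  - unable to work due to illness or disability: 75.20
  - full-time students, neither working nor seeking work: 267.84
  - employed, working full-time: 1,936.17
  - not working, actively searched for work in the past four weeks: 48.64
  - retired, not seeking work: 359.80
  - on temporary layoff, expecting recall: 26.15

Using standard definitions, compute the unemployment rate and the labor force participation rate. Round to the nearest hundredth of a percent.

Employed = 1,936.17 thousand.
Unemployed = 48.64 + 26.15 = 74.79 thousand (jobless and actively searching, or on temporary layoff).
Labor force = 1,936.17 + 74.79 = 2,010.96 thousand.
Not in labor force = 17.86 + 75.20 + 267.84 + 359.80 = 720.70 thousand (those not working and not actively searching are outside the labor force — including those who want a job but have given up searching).
Civilian working-age population = 2,010.96 + 720.70 = 2,731.66 thousand.
Unemployment rate = 74.79 / 2,010.96 = 3.72%.
Labor force participation rate = 2,010.96 / 2,731.66 = 73.62%.

Unemployment rate ≈ 3.72%; labor force participation rate ≈ 73.62%.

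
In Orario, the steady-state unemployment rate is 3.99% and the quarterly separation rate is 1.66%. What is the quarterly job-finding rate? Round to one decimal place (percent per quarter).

Job-finding rate ≈ 39.9% per quarter.

From u* = s/(s+f): f = s·(1−u)/u.
f = 1.66 × (1 − 0.0399) / 0.0399 = 1.5938 / 0.0399 ≈ 39.9% per quarter.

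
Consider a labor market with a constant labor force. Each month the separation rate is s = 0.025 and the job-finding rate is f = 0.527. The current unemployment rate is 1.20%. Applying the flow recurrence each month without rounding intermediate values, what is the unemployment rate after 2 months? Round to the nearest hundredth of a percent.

With a fixed labor force, u_{t+1} = u_t + s·(1−u_t) − f·u_t = u_t·(1−s−f) + s.
Here 1−s−f = 0.448 and s = 0.025.
u_1 = 0.012000 × 0.448 + 0.025 = 0.030376.
u_2 = 0.030376 × 0.448 + 0.025 = 0.038608.

Unemployment rate after two months ≈ 3.86%.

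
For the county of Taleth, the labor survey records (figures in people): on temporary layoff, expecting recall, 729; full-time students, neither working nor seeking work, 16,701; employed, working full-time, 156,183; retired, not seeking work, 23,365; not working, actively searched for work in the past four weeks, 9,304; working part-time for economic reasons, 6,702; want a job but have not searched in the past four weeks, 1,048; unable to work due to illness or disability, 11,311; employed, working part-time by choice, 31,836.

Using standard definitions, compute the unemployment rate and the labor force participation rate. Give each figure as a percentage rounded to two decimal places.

Unemployment rate ≈ 4.90%; labor force participation rate ≈ 79.62%.

Employed = 156,183 + 6,702 + 31,836 = 194,721 (anyone who worked, including part-time for economic reasons, counts as employed).
Unemployed = 729 + 9,304 = 10,033 (jobless and actively searching, or on temporary layoff).
Labor force = 194,721 + 10,033 = 204,754.
Not in labor force = 16,701 + 23,365 + 1,048 + 11,311 = 52,425 (those not working and not actively searching are outside the labor force — including those who want a job but have given up searching).
Civilian working-age population = 204,754 + 52,425 = 257,179.
Unemployment rate = 10,033 / 204,754 = 4.90%.
Labor force participation rate = 204,754 / 257,179 = 79.62%.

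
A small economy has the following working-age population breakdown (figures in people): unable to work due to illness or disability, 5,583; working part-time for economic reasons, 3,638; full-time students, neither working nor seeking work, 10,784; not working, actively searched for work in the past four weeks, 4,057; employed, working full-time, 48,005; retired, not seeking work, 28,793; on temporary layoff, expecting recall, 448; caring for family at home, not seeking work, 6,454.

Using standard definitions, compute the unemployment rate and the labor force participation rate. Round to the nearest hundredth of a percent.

Unemployment rate ≈ 8.02%; labor force participation rate ≈ 52.10%.

Employed = 3,638 + 48,005 = 51,643 (anyone who worked, including part-time for economic reasons, counts as employed).
Unemployed = 4,057 + 448 = 4,505 (jobless and actively searching, or on temporary layoff).
Labor force = 51,643 + 4,505 = 56,148.
Not in labor force = 5,583 + 10,784 + 28,793 + 6,454 = 51,614 (those not working and not actively searching are outside the labor force).
Civilian working-age population = 56,148 + 51,614 = 107,762.
Unemployment rate = 4,505 / 56,148 = 8.02%.
Labor force participation rate = 56,148 / 107,762 = 52.10%.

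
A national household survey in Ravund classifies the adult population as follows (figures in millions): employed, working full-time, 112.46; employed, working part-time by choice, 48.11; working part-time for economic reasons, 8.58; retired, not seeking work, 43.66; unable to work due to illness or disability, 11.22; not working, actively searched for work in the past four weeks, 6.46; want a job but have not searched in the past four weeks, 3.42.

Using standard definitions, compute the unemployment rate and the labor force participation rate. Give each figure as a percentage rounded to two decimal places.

Employed = 112.46 + 48.11 + 8.58 = 169.15 million (anyone who worked, including part-time for economic reasons, counts as employed).
Unemployed = 6.46 million.
Labor force = 169.15 + 6.46 = 175.61 million.
Not in labor force = 43.66 + 11.22 + 3.42 = 58.30 million (those not working and not actively searching are outside the labor force — including those who want a job but have given up searching).
Civilian working-age population = 175.61 + 58.30 = 233.91 million.
Unemployment rate = 6.46 / 175.61 = 3.68%.
Labor force participation rate = 175.61 / 233.91 = 75.08%.

Unemployment rate ≈ 3.68%; labor force participation rate ≈ 75.08%.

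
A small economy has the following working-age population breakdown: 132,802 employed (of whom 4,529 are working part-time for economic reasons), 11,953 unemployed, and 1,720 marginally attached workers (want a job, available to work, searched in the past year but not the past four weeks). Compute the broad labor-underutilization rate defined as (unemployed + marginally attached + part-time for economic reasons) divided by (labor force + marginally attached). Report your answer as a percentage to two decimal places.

Labor force = 132,802 + 11,953 = 144,755.
Numerator = 11,953 + 1,720 + 4,529 = 18,202.
Denominator = 144,755 + 1,720 = 146,475.
Broad rate = 18,202 / 146,475 = 12.43%.

Broad underutilization rate ≈ 12.43%.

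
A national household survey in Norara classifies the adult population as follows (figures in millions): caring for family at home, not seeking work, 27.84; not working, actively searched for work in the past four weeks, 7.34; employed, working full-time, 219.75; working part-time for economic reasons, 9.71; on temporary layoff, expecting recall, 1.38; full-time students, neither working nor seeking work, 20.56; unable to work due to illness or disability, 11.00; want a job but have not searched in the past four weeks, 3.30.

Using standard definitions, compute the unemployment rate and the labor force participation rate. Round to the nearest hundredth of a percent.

Unemployment rate ≈ 3.66%; labor force participation rate ≈ 79.16%.

Employed = 219.75 + 9.71 = 229.46 million (anyone who worked, including part-time for economic reasons, counts as employed).
Unemployed = 7.34 + 1.38 = 8.72 million (jobless and actively searching, or on temporary layoff).
Labor force = 229.46 + 8.72 = 238.18 million.
Not in labor force = 27.84 + 20.56 + 11.00 + 3.30 = 62.70 million (those not working and not actively searching are outside the labor force — including those who want a job but have given up searching).
Civilian working-age population = 238.18 + 62.70 = 300.88 million.
Unemployment rate = 8.72 / 238.18 = 3.66%.
Labor force participation rate = 238.18 / 300.88 = 79.16%.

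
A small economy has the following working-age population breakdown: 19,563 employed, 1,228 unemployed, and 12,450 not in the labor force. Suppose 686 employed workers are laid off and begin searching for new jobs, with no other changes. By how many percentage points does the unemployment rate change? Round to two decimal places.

Initially, labor force = 19,563 + 1,228 = 20,791, so u = 1,228/20,791 = 5.91%.
After the change, employed falls and unemployed rises by 686; labor force unchanged → E = 18,877, U = 1,914, labor force = 20,791.
New unemployment rate = 1,914 / 20,791 = 9.21%.
Change = 9.21% − 5.91% = +3.30 percentage points.

The unemployment rate changes by +3.30 percentage points.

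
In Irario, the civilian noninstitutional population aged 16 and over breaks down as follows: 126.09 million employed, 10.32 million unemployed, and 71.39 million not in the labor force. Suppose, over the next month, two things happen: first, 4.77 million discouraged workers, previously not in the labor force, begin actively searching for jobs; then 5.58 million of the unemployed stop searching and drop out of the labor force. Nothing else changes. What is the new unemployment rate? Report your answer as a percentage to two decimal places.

New unemployment rate ≈ 7.01%.

Initially, labor force = 126.09 + 10.32 = 136.41 million, so u = 10.32/136.41 = 7.57%.
After the first change, unemployed and labor force both rise by 4.77 → E = 126.09, U = 15.09, labor force = 141.18 million.
After the second change, unemployed and labor force both fall by 5.58 → E = 126.09, U = 9.51, labor force = 135.60 million.
New unemployment rate = 9.51 / 135.60 = 7.01%.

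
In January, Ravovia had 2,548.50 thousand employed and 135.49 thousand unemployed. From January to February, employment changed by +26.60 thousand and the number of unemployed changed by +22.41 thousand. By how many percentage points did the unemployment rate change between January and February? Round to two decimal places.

January: labor force = 2,548.50 + 135.49 = 2,683.99; u = 135.49/2,683.99 = 5.05%.
February: labor force = 2,575.10 + 157.90 = 2,733.00; u = 157.90/2,733.00 = 5.78%.
Change = 5.78% − 5.05% = +0.73 pp.

The unemployment rate changed by +0.73 percentage points.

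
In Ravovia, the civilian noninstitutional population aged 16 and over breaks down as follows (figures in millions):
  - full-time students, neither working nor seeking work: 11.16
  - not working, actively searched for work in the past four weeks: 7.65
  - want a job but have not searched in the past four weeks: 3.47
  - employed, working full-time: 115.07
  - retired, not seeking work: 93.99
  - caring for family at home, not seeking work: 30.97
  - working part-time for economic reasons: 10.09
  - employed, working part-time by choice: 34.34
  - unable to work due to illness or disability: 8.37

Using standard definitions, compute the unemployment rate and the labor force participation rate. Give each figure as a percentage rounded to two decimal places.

Unemployment rate ≈ 4.58%; labor force participation rate ≈ 53.04%.

Employed = 115.07 + 10.09 + 34.34 = 159.50 million (anyone who worked, including part-time for economic reasons, counts as employed).
Unemployed = 7.65 million.
Labor force = 159.50 + 7.65 = 167.15 million.
Not in labor force = 11.16 + 3.47 + 93.99 + 30.97 + 8.37 = 147.96 million (those not working and not actively searching are outside the labor force — including those who want a job but have given up searching).
Civilian working-age population = 167.15 + 147.96 = 315.11 million.
Unemployment rate = 7.65 / 167.15 = 4.58%.
Labor force participation rate = 167.15 / 315.11 = 53.04%.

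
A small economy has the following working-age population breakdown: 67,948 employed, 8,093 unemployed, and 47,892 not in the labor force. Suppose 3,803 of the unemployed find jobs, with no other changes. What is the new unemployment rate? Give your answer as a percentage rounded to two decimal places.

New unemployment rate ≈ 5.64%.

Initially, labor force = 67,948 + 8,093 = 76,041, so u = 8,093/76,041 = 10.64%.
After the change, unemployed falls and employed rises by 3,803; labor force unchanged → E = 71,751, U = 4,290, labor force = 76,041.
New unemployment rate = 4,290 / 76,041 = 5.64%.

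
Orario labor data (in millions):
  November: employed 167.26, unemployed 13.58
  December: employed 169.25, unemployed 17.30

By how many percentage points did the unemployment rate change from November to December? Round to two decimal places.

The unemployment rate changed by +1.76 percentage points.

November: labor force = 167.26 + 13.58 = 180.84; u = 13.58/180.84 = 7.51%.
December: labor force = 169.25 + 17.30 = 186.55; u = 17.30/186.55 = 9.27%.
Change = 9.27% − 7.51% = +1.76 pp.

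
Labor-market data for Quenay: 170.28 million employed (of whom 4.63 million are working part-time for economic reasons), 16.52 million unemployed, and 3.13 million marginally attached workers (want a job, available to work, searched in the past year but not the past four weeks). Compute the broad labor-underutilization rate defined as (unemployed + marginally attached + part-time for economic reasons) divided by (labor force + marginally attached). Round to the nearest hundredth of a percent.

Labor force = 170.28 + 16.52 = 186.80 million.
Numerator = 16.52 + 3.13 + 4.63 = 24.28 million.
Denominator = 186.80 + 3.13 = 189.93 million.
Broad rate = 24.28 / 189.93 = 12.78%.

Broad underutilization rate ≈ 12.78%.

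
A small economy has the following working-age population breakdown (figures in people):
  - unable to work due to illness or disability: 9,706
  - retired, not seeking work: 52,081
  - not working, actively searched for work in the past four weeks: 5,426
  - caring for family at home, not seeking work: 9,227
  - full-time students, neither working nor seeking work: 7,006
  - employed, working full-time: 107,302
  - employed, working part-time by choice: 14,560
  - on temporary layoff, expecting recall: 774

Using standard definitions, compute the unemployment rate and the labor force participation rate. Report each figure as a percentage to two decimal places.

Unemployment rate ≈ 4.84%; labor force participation rate ≈ 62.14%.

Employed = 107,302 + 14,560 = 121,862.
Unemployed = 5,426 + 774 = 6,200 (jobless and actively searching, or on temporary layoff).
Labor force = 121,862 + 6,200 = 128,062.
Not in labor force = 9,706 + 52,081 + 9,227 + 7,006 = 78,020 (those not working and not actively searching are outside the labor force).
Civilian working-age population = 128,062 + 78,020 = 206,082.
Unemployment rate = 6,200 / 128,062 = 4.84%.
Labor force participation rate = 128,062 / 206,082 = 62.14%.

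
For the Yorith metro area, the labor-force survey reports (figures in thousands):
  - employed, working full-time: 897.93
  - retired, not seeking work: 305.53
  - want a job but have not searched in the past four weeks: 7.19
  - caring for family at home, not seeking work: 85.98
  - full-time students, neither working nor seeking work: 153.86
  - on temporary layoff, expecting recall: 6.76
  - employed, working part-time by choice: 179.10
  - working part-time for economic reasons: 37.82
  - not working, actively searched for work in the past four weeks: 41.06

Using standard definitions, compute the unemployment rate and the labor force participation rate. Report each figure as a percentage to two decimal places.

Employed = 897.93 + 179.10 + 37.82 = 1,114.85 thousand (anyone who worked, including part-time for economic reasons, counts as employed).
Unemployed = 6.76 + 41.06 = 47.82 thousand (jobless and actively searching, or on temporary layoff).
Labor force = 1,114.85 + 47.82 = 1,162.67 thousand.
Not in labor force = 305.53 + 7.19 + 85.98 + 153.86 = 552.56 thousand (those not working and not actively searching are outside the labor force — including those who want a job but have given up searching).
Civilian working-age population = 1,162.67 + 552.56 = 1,715.23 thousand.
Unemployment rate = 47.82 / 1,162.67 = 4.11%.
Labor force participation rate = 1,162.67 / 1,715.23 = 67.79%.

Unemployment rate ≈ 4.11%; labor force participation rate ≈ 67.79%.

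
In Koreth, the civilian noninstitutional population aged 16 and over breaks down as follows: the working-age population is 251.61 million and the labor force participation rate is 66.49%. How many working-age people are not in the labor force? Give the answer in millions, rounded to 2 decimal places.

Share not in the labor force = 1 − 0.6649 = 0.3351.
Not in labor force = 0.3351 × 251.61 ≈ 84.31 million.

About 84.31 million are not in the labor force.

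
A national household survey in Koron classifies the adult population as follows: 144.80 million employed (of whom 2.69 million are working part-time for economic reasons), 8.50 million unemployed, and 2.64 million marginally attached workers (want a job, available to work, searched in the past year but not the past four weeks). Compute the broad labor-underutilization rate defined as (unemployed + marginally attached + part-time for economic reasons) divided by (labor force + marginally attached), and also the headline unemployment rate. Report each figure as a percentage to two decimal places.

Broad underutilization rate ≈ 8.87%; headline unemployment rate ≈ 5.54%.

Labor force = 144.80 + 8.50 = 153.30 million.
Numerator = 8.50 + 2.64 + 2.69 = 13.83 million.
Denominator = 153.30 + 2.64 = 155.94 million.
Broad rate = 13.83 / 155.94 = 8.87%.
Headline unemployment rate = 8.50 / 153.30 = 5.54%.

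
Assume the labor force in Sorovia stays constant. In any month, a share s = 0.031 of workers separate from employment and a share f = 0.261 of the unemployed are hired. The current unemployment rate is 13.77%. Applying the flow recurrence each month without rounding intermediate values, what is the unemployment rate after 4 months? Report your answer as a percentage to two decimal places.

With a fixed labor force, u_{t+1} = u_t + s·(1−u_t) − f·u_t = u_t·(1−s−f) + s.
Here 1−s−f = 0.708 and s = 0.031.
u_1 = 0.137700 × 0.708 + 0.031 = 0.128492.
u_2 = 0.128492 × 0.708 + 0.031 = 0.121972.
u_3 = 0.121972 × 0.708 + 0.031 = 0.117356.
u_4 = 0.117356 × 0.708 + 0.031 = 0.114088.

Unemployment rate after four months ≈ 11.41%.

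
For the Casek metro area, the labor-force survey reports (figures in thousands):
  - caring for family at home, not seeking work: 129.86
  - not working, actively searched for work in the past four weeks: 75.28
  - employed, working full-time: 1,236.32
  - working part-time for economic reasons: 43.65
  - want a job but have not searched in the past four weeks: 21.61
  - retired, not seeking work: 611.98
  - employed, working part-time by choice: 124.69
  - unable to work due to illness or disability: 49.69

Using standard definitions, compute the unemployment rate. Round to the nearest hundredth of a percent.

Unemployment rate ≈ 5.09%.

Employed = 1,236.32 + 43.65 + 124.69 = 1,404.66 thousand (anyone who worked, including part-time for economic reasons, counts as employed).
Unemployed = 75.28 thousand.
Labor force = 1,404.66 + 75.28 = 1,479.94 thousand.
Unemployment rate = 75.28 / 1,479.94 = 5.09%.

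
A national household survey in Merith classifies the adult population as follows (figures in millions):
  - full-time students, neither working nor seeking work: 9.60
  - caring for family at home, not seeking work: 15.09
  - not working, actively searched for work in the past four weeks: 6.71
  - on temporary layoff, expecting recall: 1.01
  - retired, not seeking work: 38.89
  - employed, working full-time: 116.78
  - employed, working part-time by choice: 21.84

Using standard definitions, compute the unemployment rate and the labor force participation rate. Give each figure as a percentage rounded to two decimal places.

Employed = 116.78 + 21.84 = 138.62 million.
Unemployed = 6.71 + 1.01 = 7.72 million (jobless and actively searching, or on temporary layoff).
Labor force = 138.62 + 7.72 = 146.34 million.
Not in labor force = 9.60 + 15.09 + 38.89 = 63.58 million (those not working and not actively searching are outside the labor force).
Civilian working-age population = 146.34 + 63.58 = 209.92 million.
Unemployment rate = 7.72 / 146.34 = 5.28%.
Labor force participation rate = 146.34 / 209.92 = 69.71%.

Unemployment rate ≈ 5.28%; labor force participation rate ≈ 69.71%.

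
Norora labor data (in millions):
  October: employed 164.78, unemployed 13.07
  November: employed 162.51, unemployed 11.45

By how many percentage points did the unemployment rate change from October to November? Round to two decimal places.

The unemployment rate changed by −0.77 percentage points.

October: labor force = 164.78 + 13.07 = 177.85; u = 13.07/177.85 = 7.35%.
November: labor force = 162.51 + 11.45 = 173.96; u = 11.45/173.96 = 6.58%.
Change = 6.58% − 7.35% = −0.77 pp.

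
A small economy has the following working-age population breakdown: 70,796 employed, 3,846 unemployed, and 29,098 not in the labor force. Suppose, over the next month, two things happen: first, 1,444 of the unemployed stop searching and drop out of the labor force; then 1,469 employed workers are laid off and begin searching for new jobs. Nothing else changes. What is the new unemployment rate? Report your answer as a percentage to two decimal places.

New unemployment rate ≈ 5.29%.

Initially, labor force = 70,796 + 3,846 = 74,642, so u = 3,846/74,642 = 5.15%.
After the first change, unemployed and labor force both fall by 1,444 → E = 70,796, U = 2,402, labor force = 73,198.
After the second change, employed falls and unemployed rises by 1,469; labor force unchanged → E = 69,327, U = 3,871, labor force = 73,198.
New unemployment rate = 3,871 / 73,198 = 5.29%.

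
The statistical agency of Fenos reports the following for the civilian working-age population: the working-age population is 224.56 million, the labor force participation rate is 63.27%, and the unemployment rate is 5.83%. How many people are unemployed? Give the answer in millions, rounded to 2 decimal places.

About 8.28 million are unemployed.

Labor force = 0.6327 × 224.56 = 142.08 million.
Unemployed = 0.0583 × 142.08 ≈ 8.28 million.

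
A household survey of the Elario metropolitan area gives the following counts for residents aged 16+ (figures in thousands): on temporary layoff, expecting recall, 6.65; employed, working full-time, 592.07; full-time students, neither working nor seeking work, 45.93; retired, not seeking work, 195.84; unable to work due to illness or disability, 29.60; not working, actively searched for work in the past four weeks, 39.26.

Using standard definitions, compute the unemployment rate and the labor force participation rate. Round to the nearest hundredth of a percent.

Employed = 592.07 thousand.
Unemployed = 6.65 + 39.26 = 45.91 thousand (jobless and actively searching, or on temporary layoff).
Labor force = 592.07 + 45.91 = 637.98 thousand.
Not in labor force = 45.93 + 195.84 + 29.60 = 271.37 thousand (those not working and not actively searching are outside the labor force).
Civilian working-age population = 637.98 + 271.37 = 909.35 thousand.
Unemployment rate = 45.91 / 637.98 = 7.20%.
Labor force participation rate = 637.98 / 909.35 = 70.16%.

Unemployment rate ≈ 7.20%; labor force participation rate ≈ 70.16%.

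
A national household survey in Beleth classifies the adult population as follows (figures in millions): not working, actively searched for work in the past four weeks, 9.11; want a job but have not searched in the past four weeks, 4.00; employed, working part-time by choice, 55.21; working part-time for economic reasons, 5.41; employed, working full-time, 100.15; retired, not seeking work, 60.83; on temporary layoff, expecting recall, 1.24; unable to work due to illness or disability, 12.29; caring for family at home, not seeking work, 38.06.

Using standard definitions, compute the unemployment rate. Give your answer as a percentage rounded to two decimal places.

Unemployment rate ≈ 6.05%.

Employed = 55.21 + 5.41 + 100.15 = 160.77 million (anyone who worked, including part-time for economic reasons, counts as employed).
Unemployed = 9.11 + 1.24 = 10.35 million (jobless and actively searching, or on temporary layoff).
Labor force = 160.77 + 10.35 = 171.12 million.
Unemployment rate = 10.35 / 171.12 = 6.05%.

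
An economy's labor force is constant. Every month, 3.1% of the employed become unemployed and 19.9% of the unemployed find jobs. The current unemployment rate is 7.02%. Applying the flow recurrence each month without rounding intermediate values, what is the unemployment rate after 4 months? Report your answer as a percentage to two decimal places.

With a fixed labor force, u_{t+1} = u_t + s·(1−u_t) − f·u_t = u_t·(1−s−f) + s.
Here 1−s−f = 0.770 and s = 0.031.
u_1 = 0.070200 × 0.770 + 0.031 = 0.085054.
u_2 = 0.085054 × 0.770 + 0.031 = 0.096492.
u_3 = 0.096492 × 0.770 + 0.031 = 0.105299.
u_4 = 0.105299 × 0.770 + 0.031 = 0.112080.

Unemployment rate after four months ≈ 11.21%.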